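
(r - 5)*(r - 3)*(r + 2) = r^3 - 6*r^2 - r + 30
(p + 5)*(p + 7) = p^2 + 12*p + 35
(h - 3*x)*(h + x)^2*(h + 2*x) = h^4 + h^3*x - 7*h^2*x^2 - 13*h*x^3 - 6*x^4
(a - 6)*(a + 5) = a^2 - a - 30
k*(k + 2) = k^2 + 2*k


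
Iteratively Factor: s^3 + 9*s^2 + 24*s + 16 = (s + 4)*(s^2 + 5*s + 4) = (s + 4)^2*(s + 1)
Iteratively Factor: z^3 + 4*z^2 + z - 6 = (z + 2)*(z^2 + 2*z - 3) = (z - 1)*(z + 2)*(z + 3)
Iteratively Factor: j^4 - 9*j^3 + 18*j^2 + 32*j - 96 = (j - 4)*(j^3 - 5*j^2 - 2*j + 24) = (j - 4)*(j - 3)*(j^2 - 2*j - 8) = (j - 4)^2*(j - 3)*(j + 2)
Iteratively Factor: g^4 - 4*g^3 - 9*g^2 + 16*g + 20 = (g - 2)*(g^3 - 2*g^2 - 13*g - 10) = (g - 2)*(g + 2)*(g^2 - 4*g - 5) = (g - 2)*(g + 1)*(g + 2)*(g - 5)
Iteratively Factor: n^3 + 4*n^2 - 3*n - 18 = (n + 3)*(n^2 + n - 6) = (n - 2)*(n + 3)*(n + 3)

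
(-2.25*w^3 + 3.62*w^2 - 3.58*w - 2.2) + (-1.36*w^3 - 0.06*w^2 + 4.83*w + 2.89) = -3.61*w^3 + 3.56*w^2 + 1.25*w + 0.69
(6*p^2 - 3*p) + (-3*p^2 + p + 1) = 3*p^2 - 2*p + 1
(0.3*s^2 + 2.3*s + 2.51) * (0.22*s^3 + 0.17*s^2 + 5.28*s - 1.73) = 0.066*s^5 + 0.557*s^4 + 2.5272*s^3 + 12.0517*s^2 + 9.2738*s - 4.3423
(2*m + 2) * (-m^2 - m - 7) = -2*m^3 - 4*m^2 - 16*m - 14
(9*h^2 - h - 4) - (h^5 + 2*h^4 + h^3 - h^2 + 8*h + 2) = -h^5 - 2*h^4 - h^3 + 10*h^2 - 9*h - 6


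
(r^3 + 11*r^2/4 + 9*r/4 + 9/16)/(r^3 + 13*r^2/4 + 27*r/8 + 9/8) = (r + 1/2)/(r + 1)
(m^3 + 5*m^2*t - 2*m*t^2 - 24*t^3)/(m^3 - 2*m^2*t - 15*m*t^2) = (-m^2 - 2*m*t + 8*t^2)/(m*(-m + 5*t))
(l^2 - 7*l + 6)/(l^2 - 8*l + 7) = (l - 6)/(l - 7)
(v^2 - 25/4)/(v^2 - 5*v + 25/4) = (2*v + 5)/(2*v - 5)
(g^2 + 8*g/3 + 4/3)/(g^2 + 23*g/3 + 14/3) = (g + 2)/(g + 7)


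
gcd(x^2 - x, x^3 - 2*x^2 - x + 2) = x - 1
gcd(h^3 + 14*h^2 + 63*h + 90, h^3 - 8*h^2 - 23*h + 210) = h + 5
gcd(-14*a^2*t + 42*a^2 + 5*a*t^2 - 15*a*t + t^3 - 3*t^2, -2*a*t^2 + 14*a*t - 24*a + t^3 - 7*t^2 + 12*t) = -2*a*t + 6*a + t^2 - 3*t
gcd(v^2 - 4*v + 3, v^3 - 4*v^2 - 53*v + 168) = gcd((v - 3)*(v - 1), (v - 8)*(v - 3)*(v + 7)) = v - 3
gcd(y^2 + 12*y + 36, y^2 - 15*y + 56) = 1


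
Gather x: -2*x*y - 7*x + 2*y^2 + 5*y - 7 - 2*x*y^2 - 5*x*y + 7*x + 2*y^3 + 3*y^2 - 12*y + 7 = x*(-2*y^2 - 7*y) + 2*y^3 + 5*y^2 - 7*y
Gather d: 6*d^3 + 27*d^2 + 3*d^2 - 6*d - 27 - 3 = 6*d^3 + 30*d^2 - 6*d - 30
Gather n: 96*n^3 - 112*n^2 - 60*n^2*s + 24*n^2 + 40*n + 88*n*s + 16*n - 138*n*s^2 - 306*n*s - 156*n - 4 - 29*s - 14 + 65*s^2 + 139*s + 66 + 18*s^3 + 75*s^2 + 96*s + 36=96*n^3 + n^2*(-60*s - 88) + n*(-138*s^2 - 218*s - 100) + 18*s^3 + 140*s^2 + 206*s + 84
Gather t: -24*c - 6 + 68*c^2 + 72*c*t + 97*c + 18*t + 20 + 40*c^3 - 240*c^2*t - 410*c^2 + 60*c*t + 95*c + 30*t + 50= 40*c^3 - 342*c^2 + 168*c + t*(-240*c^2 + 132*c + 48) + 64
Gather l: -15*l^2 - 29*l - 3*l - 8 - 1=-15*l^2 - 32*l - 9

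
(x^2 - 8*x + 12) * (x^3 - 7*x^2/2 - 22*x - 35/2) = x^5 - 23*x^4/2 + 18*x^3 + 233*x^2/2 - 124*x - 210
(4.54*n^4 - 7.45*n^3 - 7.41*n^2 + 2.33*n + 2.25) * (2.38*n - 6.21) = 10.8052*n^5 - 45.9244*n^4 + 28.6287*n^3 + 51.5615*n^2 - 9.1143*n - 13.9725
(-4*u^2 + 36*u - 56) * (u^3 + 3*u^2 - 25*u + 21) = -4*u^5 + 24*u^4 + 152*u^3 - 1152*u^2 + 2156*u - 1176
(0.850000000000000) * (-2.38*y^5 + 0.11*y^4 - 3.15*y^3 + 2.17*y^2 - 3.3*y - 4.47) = -2.023*y^5 + 0.0935*y^4 - 2.6775*y^3 + 1.8445*y^2 - 2.805*y - 3.7995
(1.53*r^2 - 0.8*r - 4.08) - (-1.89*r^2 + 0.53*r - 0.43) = 3.42*r^2 - 1.33*r - 3.65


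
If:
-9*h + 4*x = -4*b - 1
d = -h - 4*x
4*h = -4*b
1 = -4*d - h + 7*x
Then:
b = -27/311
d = -67/311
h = 27/311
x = 10/311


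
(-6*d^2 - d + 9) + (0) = -6*d^2 - d + 9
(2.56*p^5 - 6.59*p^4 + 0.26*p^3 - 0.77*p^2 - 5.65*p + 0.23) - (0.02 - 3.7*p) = 2.56*p^5 - 6.59*p^4 + 0.26*p^3 - 0.77*p^2 - 1.95*p + 0.21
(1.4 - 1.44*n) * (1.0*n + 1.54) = -1.44*n^2 - 0.8176*n + 2.156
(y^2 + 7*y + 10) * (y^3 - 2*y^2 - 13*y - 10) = y^5 + 5*y^4 - 17*y^3 - 121*y^2 - 200*y - 100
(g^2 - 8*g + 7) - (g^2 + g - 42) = 49 - 9*g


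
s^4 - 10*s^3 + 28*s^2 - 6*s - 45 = (s - 5)*(s - 3)^2*(s + 1)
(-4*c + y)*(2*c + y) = -8*c^2 - 2*c*y + y^2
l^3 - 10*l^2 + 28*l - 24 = (l - 6)*(l - 2)^2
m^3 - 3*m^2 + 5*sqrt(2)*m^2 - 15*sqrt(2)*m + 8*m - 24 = (m - 3)*(m + sqrt(2))*(m + 4*sqrt(2))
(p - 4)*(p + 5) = p^2 + p - 20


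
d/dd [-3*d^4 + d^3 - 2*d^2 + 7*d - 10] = -12*d^3 + 3*d^2 - 4*d + 7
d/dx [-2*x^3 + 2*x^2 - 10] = 2*x*(2 - 3*x)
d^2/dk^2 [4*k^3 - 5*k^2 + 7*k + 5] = 24*k - 10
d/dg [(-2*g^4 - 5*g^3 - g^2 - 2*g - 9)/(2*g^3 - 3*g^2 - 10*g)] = (-4*g^6 + 12*g^5 + 77*g^4 + 108*g^3 + 58*g^2 - 54*g - 90)/(g^2*(4*g^4 - 12*g^3 - 31*g^2 + 60*g + 100))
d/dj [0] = 0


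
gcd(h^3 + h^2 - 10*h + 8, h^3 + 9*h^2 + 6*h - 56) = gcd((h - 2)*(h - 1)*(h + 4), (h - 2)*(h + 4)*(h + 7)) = h^2 + 2*h - 8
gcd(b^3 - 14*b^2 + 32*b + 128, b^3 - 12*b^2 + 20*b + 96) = b^2 - 6*b - 16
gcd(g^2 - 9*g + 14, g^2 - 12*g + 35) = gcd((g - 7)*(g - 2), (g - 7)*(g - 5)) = g - 7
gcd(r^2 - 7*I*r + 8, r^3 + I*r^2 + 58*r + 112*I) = r - 8*I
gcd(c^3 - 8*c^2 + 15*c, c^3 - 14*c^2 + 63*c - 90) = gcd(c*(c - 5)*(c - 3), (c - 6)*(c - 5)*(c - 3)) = c^2 - 8*c + 15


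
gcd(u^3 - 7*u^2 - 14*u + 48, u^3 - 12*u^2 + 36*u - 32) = u^2 - 10*u + 16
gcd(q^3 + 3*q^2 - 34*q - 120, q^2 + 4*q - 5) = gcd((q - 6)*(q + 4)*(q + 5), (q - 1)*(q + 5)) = q + 5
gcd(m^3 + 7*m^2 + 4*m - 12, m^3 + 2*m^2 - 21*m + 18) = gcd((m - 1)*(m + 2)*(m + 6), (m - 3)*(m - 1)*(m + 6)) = m^2 + 5*m - 6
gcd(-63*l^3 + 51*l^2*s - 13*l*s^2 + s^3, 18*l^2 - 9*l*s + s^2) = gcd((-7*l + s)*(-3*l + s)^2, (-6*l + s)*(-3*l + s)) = -3*l + s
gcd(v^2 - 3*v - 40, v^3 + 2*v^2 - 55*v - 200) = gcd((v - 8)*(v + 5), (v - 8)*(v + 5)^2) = v^2 - 3*v - 40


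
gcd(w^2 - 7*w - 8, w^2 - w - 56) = w - 8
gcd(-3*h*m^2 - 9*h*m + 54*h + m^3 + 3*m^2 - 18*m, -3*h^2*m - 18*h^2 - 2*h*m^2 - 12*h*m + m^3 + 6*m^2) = 3*h*m + 18*h - m^2 - 6*m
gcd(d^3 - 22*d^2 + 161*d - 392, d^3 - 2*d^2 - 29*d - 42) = d - 7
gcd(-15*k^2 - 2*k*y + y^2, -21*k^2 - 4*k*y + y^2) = 3*k + y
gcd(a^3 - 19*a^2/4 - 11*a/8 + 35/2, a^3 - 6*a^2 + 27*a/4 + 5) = a^2 - 13*a/2 + 10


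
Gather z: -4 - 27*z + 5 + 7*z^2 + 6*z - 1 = 7*z^2 - 21*z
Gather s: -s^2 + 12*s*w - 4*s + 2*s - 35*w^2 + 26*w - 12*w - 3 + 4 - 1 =-s^2 + s*(12*w - 2) - 35*w^2 + 14*w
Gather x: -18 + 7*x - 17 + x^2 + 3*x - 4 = x^2 + 10*x - 39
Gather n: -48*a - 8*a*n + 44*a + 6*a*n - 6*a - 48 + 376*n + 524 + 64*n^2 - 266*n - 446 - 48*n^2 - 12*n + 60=-10*a + 16*n^2 + n*(98 - 2*a) + 90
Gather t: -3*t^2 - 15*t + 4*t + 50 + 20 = -3*t^2 - 11*t + 70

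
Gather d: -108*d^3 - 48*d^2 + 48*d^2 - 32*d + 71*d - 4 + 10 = -108*d^3 + 39*d + 6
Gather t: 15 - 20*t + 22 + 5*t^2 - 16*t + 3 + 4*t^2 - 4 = 9*t^2 - 36*t + 36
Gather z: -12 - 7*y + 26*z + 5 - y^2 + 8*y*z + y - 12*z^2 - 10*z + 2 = -y^2 - 6*y - 12*z^2 + z*(8*y + 16) - 5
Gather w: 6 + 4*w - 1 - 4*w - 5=0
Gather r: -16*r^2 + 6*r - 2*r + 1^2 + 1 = -16*r^2 + 4*r + 2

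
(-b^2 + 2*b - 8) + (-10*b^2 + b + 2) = -11*b^2 + 3*b - 6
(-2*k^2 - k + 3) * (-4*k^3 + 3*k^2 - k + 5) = 8*k^5 - 2*k^4 - 13*k^3 - 8*k + 15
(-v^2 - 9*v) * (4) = -4*v^2 - 36*v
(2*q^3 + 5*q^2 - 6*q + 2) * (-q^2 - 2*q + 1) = -2*q^5 - 9*q^4 - 2*q^3 + 15*q^2 - 10*q + 2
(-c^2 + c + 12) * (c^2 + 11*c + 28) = -c^4 - 10*c^3 - 5*c^2 + 160*c + 336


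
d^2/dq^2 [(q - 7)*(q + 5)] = 2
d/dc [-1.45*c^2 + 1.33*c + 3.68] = 1.33 - 2.9*c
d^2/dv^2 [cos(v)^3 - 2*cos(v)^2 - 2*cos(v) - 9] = 5*cos(v)/4 + 4*cos(2*v) - 9*cos(3*v)/4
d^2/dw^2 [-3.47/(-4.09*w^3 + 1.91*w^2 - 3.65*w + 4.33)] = ((13.2554 - 85.1538*w)*(4.09*w^3 - 1.91*w^2 + 3.65*w - 4.33) + 3.47*(12.27*w^2 - 3.82*w + 3.65)*(24.54*w^2 - 7.64*w + 7.3))/(4.09*w^3 - 1.91*w^2 + 3.65*w - 4.33)^3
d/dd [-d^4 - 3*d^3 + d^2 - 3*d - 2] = -4*d^3 - 9*d^2 + 2*d - 3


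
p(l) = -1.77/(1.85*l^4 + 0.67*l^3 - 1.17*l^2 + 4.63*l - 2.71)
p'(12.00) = 0.00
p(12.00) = -0.00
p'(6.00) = 0.00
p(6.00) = -0.00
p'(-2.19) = -0.35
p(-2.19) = -0.10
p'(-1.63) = -3.14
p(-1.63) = 0.55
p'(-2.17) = -0.39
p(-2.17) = -0.11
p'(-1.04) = 0.03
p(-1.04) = 0.24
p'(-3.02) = -0.03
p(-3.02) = -0.02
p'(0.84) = 5.36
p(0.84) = -1.06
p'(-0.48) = 0.36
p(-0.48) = 0.34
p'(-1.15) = -0.04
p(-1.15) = 0.24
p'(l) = -1.77*(-7.4*l^3 - 2.01*l^2 + 2.34*l - 4.63)/(1.85*l^4 + 0.67*l^3 - 1.17*l^2 + 4.63*l - 2.71)^2 = (13.098*l^3 + 3.5577*l^2 - 4.1418*l + 8.1951)/(1.85*l^4 + 0.67*l^3 - 1.17*l^2 + 4.63*l - 2.71)^2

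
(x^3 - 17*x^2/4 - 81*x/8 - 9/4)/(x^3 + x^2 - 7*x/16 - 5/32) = 4*(2*x^2 - 9*x - 18)/(8*x^2 + 6*x - 5)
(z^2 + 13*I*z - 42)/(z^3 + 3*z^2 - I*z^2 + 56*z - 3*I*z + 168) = (z + 6*I)/(z^2 + z*(3 - 8*I) - 24*I)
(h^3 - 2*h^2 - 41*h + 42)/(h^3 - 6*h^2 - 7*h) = (h^2 + 5*h - 6)/(h*(h + 1))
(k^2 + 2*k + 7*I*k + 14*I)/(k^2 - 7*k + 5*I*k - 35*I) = (k^2 + k*(2 + 7*I) + 14*I)/(k^2 + k*(-7 + 5*I) - 35*I)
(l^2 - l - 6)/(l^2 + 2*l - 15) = (l + 2)/(l + 5)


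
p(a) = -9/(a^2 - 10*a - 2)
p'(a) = -9*(10 - 2*a)/(a^2 - 10*a - 2)^2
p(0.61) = 1.16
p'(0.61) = -1.32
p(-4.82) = -0.13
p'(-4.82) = -0.04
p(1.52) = 0.60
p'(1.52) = -0.28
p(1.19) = 0.72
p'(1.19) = -0.44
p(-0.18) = 53.70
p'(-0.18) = -3319.36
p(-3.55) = -0.20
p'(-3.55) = -0.07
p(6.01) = 0.35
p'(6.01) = 0.03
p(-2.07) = -0.39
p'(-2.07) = -0.24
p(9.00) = 0.82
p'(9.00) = 0.60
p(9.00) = 0.82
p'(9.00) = 0.60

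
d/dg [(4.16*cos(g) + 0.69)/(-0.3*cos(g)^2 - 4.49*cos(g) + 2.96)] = (1.248*sin(g)^2 - 0.414000000000002*cos(g) - 16.6597)*sin(g)/(0.3*cos(g)^2 + 4.49*cos(g) - 2.96)^2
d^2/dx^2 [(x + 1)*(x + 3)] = 2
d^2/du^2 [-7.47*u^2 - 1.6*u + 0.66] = -14.9400000000000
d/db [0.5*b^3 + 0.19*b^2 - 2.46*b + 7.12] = 1.5*b^2 + 0.38*b - 2.46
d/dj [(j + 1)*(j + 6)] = 2*j + 7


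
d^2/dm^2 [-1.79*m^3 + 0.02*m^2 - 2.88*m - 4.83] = 0.04 - 10.74*m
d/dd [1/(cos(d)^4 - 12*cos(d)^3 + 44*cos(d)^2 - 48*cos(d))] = 4*(cos(d)^3 - 9*cos(d)^2 + 22*cos(d) - 12)*sin(d)/((cos(d)^3 - 12*cos(d)^2 + 44*cos(d) - 48)^2*cos(d)^2)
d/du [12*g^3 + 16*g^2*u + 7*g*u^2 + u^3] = 16*g^2 + 14*g*u + 3*u^2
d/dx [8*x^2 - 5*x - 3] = 16*x - 5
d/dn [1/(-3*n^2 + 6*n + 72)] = 2*(n - 1)/(3*(-n^2 + 2*n + 24)^2)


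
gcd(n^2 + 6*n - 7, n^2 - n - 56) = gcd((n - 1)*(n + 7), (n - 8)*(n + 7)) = n + 7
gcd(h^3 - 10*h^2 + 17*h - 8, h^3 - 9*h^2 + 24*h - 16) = h - 1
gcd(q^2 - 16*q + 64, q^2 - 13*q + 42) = 1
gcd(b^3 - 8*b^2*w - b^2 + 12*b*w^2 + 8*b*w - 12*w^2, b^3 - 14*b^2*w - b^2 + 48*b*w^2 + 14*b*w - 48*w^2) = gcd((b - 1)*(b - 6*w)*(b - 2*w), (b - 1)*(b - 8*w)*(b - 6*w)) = -b^2 + 6*b*w + b - 6*w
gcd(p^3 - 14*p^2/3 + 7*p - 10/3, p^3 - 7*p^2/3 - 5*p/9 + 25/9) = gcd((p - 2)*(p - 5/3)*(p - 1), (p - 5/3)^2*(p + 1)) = p - 5/3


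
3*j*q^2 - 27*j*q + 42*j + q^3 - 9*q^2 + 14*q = (3*j + q)*(q - 7)*(q - 2)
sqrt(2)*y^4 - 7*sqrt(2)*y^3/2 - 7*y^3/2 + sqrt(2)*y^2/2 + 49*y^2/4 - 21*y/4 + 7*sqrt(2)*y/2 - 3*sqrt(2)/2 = (y - 3)*(y - 1/2)*(y - 2*sqrt(2))*(sqrt(2)*y + 1/2)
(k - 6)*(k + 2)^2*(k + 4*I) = k^4 - 2*k^3 + 4*I*k^3 - 20*k^2 - 8*I*k^2 - 24*k - 80*I*k - 96*I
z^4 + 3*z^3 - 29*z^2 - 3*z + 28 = (z - 4)*(z - 1)*(z + 1)*(z + 7)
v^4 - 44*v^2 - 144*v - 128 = (v - 8)*(v + 2)^2*(v + 4)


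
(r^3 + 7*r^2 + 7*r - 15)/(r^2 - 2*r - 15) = (r^2 + 4*r - 5)/(r - 5)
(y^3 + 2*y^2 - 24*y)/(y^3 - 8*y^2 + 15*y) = (y^2 + 2*y - 24)/(y^2 - 8*y + 15)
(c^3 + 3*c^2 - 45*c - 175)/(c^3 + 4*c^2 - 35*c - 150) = (c - 7)/(c - 6)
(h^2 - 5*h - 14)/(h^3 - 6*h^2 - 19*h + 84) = (h + 2)/(h^2 + h - 12)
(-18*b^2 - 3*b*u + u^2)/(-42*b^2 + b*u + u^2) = (3*b + u)/(7*b + u)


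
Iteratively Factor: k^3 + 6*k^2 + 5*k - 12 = (k + 3)*(k^2 + 3*k - 4) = (k - 1)*(k + 3)*(k + 4)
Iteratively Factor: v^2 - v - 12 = (v + 3)*(v - 4)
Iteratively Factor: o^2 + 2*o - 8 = (o + 4)*(o - 2)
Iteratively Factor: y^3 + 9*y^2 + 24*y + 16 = (y + 1)*(y^2 + 8*y + 16) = (y + 1)*(y + 4)*(y + 4)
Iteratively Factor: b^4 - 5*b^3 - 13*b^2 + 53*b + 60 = (b - 5)*(b^3 - 13*b - 12) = (b - 5)*(b + 1)*(b^2 - b - 12) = (b - 5)*(b - 4)*(b + 1)*(b + 3)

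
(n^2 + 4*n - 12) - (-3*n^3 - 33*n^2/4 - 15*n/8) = 3*n^3 + 37*n^2/4 + 47*n/8 - 12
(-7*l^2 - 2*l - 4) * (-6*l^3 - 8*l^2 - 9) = 42*l^5 + 68*l^4 + 40*l^3 + 95*l^2 + 18*l + 36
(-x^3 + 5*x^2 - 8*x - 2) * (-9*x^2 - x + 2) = 9*x^5 - 44*x^4 + 65*x^3 + 36*x^2 - 14*x - 4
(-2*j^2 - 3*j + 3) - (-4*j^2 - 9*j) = 2*j^2 + 6*j + 3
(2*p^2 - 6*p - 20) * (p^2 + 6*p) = 2*p^4 + 6*p^3 - 56*p^2 - 120*p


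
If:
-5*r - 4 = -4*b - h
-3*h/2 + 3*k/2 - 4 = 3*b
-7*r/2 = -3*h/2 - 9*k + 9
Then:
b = 49*r/24 + 19/8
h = -19*r/6 - 11/2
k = 11*r/12 + 23/12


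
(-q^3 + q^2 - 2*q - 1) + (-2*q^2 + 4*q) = -q^3 - q^2 + 2*q - 1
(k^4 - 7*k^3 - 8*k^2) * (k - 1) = k^5 - 8*k^4 - k^3 + 8*k^2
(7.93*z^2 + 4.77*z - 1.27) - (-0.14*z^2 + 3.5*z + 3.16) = 8.07*z^2 + 1.27*z - 4.43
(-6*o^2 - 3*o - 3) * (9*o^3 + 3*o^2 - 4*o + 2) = -54*o^5 - 45*o^4 - 12*o^3 - 9*o^2 + 6*o - 6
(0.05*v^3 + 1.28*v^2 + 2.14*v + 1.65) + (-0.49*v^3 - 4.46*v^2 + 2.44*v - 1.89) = -0.44*v^3 - 3.18*v^2 + 4.58*v - 0.24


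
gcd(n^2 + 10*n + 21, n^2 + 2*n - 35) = n + 7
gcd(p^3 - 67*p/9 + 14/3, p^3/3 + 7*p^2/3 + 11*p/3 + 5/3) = 1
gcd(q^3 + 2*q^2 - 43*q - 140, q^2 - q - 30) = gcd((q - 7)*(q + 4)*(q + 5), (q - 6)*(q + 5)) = q + 5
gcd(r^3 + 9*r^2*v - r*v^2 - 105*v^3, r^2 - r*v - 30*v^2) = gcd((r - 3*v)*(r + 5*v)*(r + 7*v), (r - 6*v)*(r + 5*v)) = r + 5*v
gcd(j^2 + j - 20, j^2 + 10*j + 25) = j + 5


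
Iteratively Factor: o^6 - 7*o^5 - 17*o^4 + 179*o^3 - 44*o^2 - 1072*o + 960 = (o + 4)*(o^5 - 11*o^4 + 27*o^3 + 71*o^2 - 328*o + 240) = (o + 3)*(o + 4)*(o^4 - 14*o^3 + 69*o^2 - 136*o + 80) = (o - 1)*(o + 3)*(o + 4)*(o^3 - 13*o^2 + 56*o - 80) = (o - 4)*(o - 1)*(o + 3)*(o + 4)*(o^2 - 9*o + 20) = (o - 5)*(o - 4)*(o - 1)*(o + 3)*(o + 4)*(o - 4)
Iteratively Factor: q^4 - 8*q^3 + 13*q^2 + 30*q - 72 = (q - 3)*(q^3 - 5*q^2 - 2*q + 24) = (q - 3)^2*(q^2 - 2*q - 8) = (q - 3)^2*(q + 2)*(q - 4)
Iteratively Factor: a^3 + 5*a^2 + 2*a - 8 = (a + 4)*(a^2 + a - 2) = (a + 2)*(a + 4)*(a - 1)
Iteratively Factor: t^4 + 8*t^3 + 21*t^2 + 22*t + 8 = (t + 1)*(t^3 + 7*t^2 + 14*t + 8) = (t + 1)*(t + 4)*(t^2 + 3*t + 2) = (t + 1)*(t + 2)*(t + 4)*(t + 1)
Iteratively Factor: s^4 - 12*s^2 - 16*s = (s)*(s^3 - 12*s - 16) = s*(s + 2)*(s^2 - 2*s - 8) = s*(s + 2)^2*(s - 4)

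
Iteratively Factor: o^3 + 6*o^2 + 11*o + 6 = (o + 3)*(o^2 + 3*o + 2) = (o + 2)*(o + 3)*(o + 1)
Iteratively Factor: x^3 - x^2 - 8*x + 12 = (x + 3)*(x^2 - 4*x + 4) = (x - 2)*(x + 3)*(x - 2)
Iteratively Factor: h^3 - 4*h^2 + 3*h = (h)*(h^2 - 4*h + 3) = h*(h - 1)*(h - 3)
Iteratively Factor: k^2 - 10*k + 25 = (k - 5)*(k - 5)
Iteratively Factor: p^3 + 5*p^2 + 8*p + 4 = (p + 2)*(p^2 + 3*p + 2) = (p + 2)^2*(p + 1)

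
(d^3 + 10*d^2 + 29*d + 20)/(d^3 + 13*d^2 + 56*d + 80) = (d + 1)/(d + 4)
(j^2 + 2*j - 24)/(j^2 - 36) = (j - 4)/(j - 6)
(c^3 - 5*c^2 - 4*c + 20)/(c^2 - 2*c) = c - 3 - 10/c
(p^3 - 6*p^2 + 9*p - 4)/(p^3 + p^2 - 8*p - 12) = (p^3 - 6*p^2 + 9*p - 4)/(p^3 + p^2 - 8*p - 12)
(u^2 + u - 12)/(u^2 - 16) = (u - 3)/(u - 4)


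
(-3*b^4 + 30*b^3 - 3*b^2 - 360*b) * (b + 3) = -3*b^5 + 21*b^4 + 87*b^3 - 369*b^2 - 1080*b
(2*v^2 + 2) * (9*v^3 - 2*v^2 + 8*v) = 18*v^5 - 4*v^4 + 34*v^3 - 4*v^2 + 16*v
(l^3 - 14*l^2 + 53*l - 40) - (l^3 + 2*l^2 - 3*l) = -16*l^2 + 56*l - 40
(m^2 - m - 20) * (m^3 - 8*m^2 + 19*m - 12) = m^5 - 9*m^4 + 7*m^3 + 129*m^2 - 368*m + 240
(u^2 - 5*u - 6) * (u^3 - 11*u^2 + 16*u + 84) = u^5 - 16*u^4 + 65*u^3 + 70*u^2 - 516*u - 504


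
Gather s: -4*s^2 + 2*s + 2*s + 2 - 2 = -4*s^2 + 4*s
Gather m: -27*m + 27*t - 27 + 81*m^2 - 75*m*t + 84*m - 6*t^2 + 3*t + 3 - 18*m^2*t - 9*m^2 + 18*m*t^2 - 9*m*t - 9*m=m^2*(72 - 18*t) + m*(18*t^2 - 84*t + 48) - 6*t^2 + 30*t - 24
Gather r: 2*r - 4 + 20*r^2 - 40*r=20*r^2 - 38*r - 4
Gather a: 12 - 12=0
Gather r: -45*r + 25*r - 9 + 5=-20*r - 4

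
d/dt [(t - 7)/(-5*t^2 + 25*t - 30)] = (-t^2 + 5*t + (t - 7)*(2*t - 5) - 6)/(5*(t^2 - 5*t + 6)^2)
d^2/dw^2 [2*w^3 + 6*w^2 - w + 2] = 12*w + 12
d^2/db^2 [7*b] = 0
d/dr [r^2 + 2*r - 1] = 2*r + 2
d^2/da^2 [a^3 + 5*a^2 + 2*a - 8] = 6*a + 10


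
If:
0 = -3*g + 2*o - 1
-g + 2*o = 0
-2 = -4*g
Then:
No Solution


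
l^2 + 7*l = l*(l + 7)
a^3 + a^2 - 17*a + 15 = (a - 3)*(a - 1)*(a + 5)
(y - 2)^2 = y^2 - 4*y + 4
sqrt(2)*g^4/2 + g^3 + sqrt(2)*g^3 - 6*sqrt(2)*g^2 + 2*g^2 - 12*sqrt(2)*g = g*(g - 2*sqrt(2))*(g + 3*sqrt(2))*(sqrt(2)*g/2 + sqrt(2))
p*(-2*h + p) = -2*h*p + p^2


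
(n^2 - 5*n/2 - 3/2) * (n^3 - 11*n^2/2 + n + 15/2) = n^5 - 8*n^4 + 53*n^3/4 + 53*n^2/4 - 81*n/4 - 45/4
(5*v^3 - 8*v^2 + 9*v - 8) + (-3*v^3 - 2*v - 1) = 2*v^3 - 8*v^2 + 7*v - 9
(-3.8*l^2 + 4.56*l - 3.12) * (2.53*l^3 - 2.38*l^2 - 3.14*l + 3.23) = -9.614*l^5 + 20.5808*l^4 - 6.8144*l^3 - 19.1668*l^2 + 24.5256*l - 10.0776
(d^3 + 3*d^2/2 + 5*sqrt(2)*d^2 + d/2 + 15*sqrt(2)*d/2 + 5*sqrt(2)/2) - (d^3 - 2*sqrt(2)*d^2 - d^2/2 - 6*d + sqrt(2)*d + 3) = 2*d^2 + 7*sqrt(2)*d^2 + 13*d/2 + 13*sqrt(2)*d/2 - 3 + 5*sqrt(2)/2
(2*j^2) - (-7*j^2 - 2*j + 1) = 9*j^2 + 2*j - 1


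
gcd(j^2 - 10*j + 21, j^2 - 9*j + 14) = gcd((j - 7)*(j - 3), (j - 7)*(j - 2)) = j - 7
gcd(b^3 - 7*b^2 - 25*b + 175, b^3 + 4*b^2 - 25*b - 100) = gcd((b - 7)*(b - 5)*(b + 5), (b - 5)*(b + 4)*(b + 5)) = b^2 - 25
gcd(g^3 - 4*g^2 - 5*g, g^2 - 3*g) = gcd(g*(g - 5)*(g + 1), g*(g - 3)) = g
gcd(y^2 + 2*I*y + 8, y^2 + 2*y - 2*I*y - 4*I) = y - 2*I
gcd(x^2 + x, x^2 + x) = x^2 + x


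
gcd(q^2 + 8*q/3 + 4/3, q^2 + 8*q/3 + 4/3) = q^2 + 8*q/3 + 4/3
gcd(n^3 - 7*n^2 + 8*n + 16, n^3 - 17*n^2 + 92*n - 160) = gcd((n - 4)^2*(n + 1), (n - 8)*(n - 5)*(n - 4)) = n - 4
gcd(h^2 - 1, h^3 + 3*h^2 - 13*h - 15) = h + 1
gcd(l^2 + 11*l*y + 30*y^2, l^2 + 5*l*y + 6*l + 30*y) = l + 5*y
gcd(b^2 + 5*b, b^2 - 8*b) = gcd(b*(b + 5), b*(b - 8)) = b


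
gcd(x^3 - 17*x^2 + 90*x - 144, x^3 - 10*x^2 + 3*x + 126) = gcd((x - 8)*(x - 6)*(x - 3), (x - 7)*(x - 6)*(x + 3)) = x - 6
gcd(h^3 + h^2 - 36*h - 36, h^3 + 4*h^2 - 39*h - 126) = h - 6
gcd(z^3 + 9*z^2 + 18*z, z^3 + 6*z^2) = z^2 + 6*z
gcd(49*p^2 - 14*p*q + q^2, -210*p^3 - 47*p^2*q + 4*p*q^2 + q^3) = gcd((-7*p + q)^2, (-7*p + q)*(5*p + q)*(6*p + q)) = 7*p - q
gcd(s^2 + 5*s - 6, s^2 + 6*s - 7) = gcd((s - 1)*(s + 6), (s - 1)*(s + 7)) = s - 1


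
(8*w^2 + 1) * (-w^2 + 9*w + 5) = -8*w^4 + 72*w^3 + 39*w^2 + 9*w + 5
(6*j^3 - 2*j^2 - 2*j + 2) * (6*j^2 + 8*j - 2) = 36*j^5 + 36*j^4 - 40*j^3 + 20*j - 4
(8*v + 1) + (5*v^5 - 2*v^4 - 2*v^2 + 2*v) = 5*v^5 - 2*v^4 - 2*v^2 + 10*v + 1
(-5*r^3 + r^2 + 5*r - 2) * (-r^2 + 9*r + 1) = 5*r^5 - 46*r^4 - r^3 + 48*r^2 - 13*r - 2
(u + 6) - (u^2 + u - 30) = 36 - u^2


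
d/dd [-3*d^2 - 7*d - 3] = -6*d - 7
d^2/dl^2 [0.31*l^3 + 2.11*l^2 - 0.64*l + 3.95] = 1.86*l + 4.22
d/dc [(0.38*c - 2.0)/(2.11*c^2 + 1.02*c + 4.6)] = (-0.8018*c^2 + 8.44*c + 3.788)/(4.4521*c^4 + 4.3044*c^3 + 20.4524*c^2 + 9.384*c + 21.16)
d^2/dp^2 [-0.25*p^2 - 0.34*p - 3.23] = -0.500000000000000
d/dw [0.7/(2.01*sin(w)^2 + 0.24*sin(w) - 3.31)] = -(2.814*sin(w) + 0.168)*cos(w)/(2.01*sin(w)^2 + 0.24*sin(w) - 3.31)^2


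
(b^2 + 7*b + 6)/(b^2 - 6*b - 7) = (b + 6)/(b - 7)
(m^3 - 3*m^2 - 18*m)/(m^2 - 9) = m*(m - 6)/(m - 3)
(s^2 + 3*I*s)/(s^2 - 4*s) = (s + 3*I)/(s - 4)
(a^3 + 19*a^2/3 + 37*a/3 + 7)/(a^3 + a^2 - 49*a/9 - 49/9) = 3*(a + 3)/(3*a - 7)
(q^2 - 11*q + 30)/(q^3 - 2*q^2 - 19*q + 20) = (q - 6)/(q^2 + 3*q - 4)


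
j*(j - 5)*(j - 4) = j^3 - 9*j^2 + 20*j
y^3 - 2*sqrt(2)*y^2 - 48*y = y*(y - 6*sqrt(2))*(y + 4*sqrt(2))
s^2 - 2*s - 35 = (s - 7)*(s + 5)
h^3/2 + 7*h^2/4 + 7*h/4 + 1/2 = (h/2 + 1)*(h + 1/2)*(h + 1)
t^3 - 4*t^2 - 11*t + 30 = (t - 5)*(t - 2)*(t + 3)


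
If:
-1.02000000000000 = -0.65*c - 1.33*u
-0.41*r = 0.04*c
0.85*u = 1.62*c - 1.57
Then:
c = 1.09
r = -0.11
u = 0.23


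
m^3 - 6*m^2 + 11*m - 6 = (m - 3)*(m - 2)*(m - 1)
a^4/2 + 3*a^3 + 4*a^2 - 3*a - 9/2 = (a/2 + 1/2)*(a - 1)*(a + 3)^2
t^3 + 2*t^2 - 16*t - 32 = (t - 4)*(t + 2)*(t + 4)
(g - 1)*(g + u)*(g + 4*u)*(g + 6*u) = g^4 + 11*g^3*u - g^3 + 34*g^2*u^2 - 11*g^2*u + 24*g*u^3 - 34*g*u^2 - 24*u^3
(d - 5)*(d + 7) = d^2 + 2*d - 35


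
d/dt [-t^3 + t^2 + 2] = t*(2 - 3*t)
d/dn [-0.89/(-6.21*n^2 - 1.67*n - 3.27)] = (-11.0538*n - 1.4863)/(6.21*n^2 + 1.67*n + 3.27)^2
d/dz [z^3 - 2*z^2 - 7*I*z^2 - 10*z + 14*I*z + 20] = 3*z^2 - 4*z - 14*I*z - 10 + 14*I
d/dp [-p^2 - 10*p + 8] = -2*p - 10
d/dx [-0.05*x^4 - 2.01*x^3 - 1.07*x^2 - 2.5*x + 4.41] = -0.2*x^3 - 6.03*x^2 - 2.14*x - 2.5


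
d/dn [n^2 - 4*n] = 2*n - 4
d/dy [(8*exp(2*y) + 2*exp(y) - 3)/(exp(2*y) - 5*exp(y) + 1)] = (-42*exp(2*y) + 22*exp(y) - 13)*exp(y)/(exp(4*y) - 10*exp(3*y) + 27*exp(2*y) - 10*exp(y) + 1)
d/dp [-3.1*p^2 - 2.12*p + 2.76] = -6.2*p - 2.12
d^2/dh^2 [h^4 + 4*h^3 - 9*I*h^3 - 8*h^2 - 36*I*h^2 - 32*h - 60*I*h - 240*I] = 12*h^2 + h*(24 - 54*I) - 16 - 72*I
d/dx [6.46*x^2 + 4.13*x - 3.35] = 12.92*x + 4.13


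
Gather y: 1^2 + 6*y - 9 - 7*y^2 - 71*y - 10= -7*y^2 - 65*y - 18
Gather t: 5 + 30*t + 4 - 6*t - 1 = 24*t + 8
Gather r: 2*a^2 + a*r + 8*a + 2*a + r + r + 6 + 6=2*a^2 + 10*a + r*(a + 2) + 12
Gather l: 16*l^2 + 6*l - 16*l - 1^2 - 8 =16*l^2 - 10*l - 9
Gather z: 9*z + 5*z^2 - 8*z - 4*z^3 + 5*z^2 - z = -4*z^3 + 10*z^2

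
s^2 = s^2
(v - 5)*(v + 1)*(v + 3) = v^3 - v^2 - 17*v - 15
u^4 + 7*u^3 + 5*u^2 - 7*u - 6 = (u - 1)*(u + 1)^2*(u + 6)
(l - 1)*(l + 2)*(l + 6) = l^3 + 7*l^2 + 4*l - 12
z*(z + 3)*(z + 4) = z^3 + 7*z^2 + 12*z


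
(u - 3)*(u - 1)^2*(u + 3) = u^4 - 2*u^3 - 8*u^2 + 18*u - 9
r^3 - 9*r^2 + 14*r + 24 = (r - 6)*(r - 4)*(r + 1)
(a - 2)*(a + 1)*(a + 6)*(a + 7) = a^4 + 12*a^3 + 27*a^2 - 68*a - 84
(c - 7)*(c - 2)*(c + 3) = c^3 - 6*c^2 - 13*c + 42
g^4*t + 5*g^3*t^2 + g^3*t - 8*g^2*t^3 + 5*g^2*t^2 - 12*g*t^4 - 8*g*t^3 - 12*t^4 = (g - 2*t)*(g + t)*(g + 6*t)*(g*t + t)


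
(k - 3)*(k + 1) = k^2 - 2*k - 3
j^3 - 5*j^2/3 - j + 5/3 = (j - 5/3)*(j - 1)*(j + 1)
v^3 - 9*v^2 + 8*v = v*(v - 8)*(v - 1)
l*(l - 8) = l^2 - 8*l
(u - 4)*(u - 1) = u^2 - 5*u + 4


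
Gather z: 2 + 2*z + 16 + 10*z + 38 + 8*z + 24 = 20*z + 80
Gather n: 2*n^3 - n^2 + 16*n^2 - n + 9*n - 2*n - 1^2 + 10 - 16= 2*n^3 + 15*n^2 + 6*n - 7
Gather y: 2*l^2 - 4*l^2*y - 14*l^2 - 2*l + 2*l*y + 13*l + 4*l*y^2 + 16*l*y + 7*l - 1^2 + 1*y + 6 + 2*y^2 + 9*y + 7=-12*l^2 + 18*l + y^2*(4*l + 2) + y*(-4*l^2 + 18*l + 10) + 12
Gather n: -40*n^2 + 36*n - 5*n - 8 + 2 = -40*n^2 + 31*n - 6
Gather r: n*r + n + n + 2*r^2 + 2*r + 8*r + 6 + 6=2*n + 2*r^2 + r*(n + 10) + 12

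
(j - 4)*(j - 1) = j^2 - 5*j + 4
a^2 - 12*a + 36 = (a - 6)^2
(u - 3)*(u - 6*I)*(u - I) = u^3 - 3*u^2 - 7*I*u^2 - 6*u + 21*I*u + 18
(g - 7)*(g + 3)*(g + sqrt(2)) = g^3 - 4*g^2 + sqrt(2)*g^2 - 21*g - 4*sqrt(2)*g - 21*sqrt(2)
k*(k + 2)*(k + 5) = k^3 + 7*k^2 + 10*k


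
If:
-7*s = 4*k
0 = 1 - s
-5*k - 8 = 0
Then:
No Solution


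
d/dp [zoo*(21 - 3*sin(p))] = zoo*cos(p)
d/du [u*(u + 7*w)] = 2*u + 7*w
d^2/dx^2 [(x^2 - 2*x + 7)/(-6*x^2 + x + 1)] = 4*(33*x^3 - 387*x^2 + 81*x - 26)/(216*x^6 - 108*x^5 - 90*x^4 + 35*x^3 + 15*x^2 - 3*x - 1)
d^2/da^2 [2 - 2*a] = 0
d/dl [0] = 0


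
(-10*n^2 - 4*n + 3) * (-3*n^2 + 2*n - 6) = 30*n^4 - 8*n^3 + 43*n^2 + 30*n - 18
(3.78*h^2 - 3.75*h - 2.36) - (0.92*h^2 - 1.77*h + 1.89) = 2.86*h^2 - 1.98*h - 4.25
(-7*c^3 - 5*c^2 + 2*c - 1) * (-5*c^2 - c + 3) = 35*c^5 + 32*c^4 - 26*c^3 - 12*c^2 + 7*c - 3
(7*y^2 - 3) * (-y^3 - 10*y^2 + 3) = -7*y^5 - 70*y^4 + 3*y^3 + 51*y^2 - 9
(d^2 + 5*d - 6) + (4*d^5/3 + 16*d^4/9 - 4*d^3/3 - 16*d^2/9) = 4*d^5/3 + 16*d^4/9 - 4*d^3/3 - 7*d^2/9 + 5*d - 6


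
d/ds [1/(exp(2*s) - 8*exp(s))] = 2*(4 - exp(s))*exp(-s)/(exp(s) - 8)^2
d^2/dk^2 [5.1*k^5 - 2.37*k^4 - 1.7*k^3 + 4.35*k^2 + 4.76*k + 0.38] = 102.0*k^3 - 28.44*k^2 - 10.2*k + 8.7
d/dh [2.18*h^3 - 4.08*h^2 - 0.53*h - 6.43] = 6.54*h^2 - 8.16*h - 0.53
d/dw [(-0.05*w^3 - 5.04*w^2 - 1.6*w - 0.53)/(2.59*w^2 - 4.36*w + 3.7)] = (-0.1295*w^4 + 0.436*w^3 + 25.5634*w^2 - 34.5506*w - 8.2308)/(6.7081*w^4 - 22.5848*w^3 + 38.1756*w^2 - 32.264*w + 13.69)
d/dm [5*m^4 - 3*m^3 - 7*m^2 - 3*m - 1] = 20*m^3 - 9*m^2 - 14*m - 3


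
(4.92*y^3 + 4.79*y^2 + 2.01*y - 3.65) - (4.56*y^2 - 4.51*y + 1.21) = 4.92*y^3 + 0.23*y^2 + 6.52*y - 4.86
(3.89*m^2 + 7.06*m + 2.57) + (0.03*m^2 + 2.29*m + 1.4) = 3.92*m^2 + 9.35*m + 3.97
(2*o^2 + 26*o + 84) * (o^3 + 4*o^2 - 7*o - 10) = 2*o^5 + 34*o^4 + 174*o^3 + 134*o^2 - 848*o - 840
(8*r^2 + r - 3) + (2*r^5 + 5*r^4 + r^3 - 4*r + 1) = 2*r^5 + 5*r^4 + r^3 + 8*r^2 - 3*r - 2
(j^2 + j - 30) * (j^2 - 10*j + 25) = j^4 - 9*j^3 - 15*j^2 + 325*j - 750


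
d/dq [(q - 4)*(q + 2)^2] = 3*q^2 - 12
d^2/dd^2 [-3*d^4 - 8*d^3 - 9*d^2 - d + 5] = -36*d^2 - 48*d - 18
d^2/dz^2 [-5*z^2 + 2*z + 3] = -10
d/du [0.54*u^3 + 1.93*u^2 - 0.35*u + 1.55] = 1.62*u^2 + 3.86*u - 0.35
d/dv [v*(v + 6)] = 2*v + 6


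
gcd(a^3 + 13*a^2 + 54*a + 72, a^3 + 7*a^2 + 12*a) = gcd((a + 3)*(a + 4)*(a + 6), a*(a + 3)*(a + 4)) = a^2 + 7*a + 12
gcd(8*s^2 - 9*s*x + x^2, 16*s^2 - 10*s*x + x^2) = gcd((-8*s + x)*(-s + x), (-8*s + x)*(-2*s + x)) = -8*s + x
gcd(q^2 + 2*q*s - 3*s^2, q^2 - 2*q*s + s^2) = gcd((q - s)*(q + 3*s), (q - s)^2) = q - s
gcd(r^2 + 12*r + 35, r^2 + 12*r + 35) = r^2 + 12*r + 35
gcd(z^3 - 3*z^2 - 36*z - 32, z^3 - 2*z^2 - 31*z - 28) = z^2 + 5*z + 4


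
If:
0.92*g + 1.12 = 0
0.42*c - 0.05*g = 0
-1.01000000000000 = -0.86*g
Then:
No Solution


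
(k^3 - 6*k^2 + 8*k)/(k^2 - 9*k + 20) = k*(k - 2)/(k - 5)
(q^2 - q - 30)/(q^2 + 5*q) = (q - 6)/q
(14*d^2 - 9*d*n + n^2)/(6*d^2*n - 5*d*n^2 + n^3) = (7*d - n)/(n*(3*d - n))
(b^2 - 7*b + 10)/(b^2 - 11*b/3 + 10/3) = 3*(b - 5)/(3*b - 5)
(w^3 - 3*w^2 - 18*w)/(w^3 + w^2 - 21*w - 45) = w*(w - 6)/(w^2 - 2*w - 15)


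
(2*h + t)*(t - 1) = 2*h*t - 2*h + t^2 - t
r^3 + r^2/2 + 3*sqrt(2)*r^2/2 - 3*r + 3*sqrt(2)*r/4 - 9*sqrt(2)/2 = (r - 3/2)*(r + 2)*(r + 3*sqrt(2)/2)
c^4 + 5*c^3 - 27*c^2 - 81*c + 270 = (c - 3)^2*(c + 5)*(c + 6)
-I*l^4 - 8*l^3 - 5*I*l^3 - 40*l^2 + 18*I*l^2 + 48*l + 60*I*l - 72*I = (l + 6)*(l - 6*I)*(l - 2*I)*(-I*l + I)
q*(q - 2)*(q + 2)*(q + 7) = q^4 + 7*q^3 - 4*q^2 - 28*q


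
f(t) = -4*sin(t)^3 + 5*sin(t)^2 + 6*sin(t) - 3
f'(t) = -12*sin(t)^2*cos(t) + 10*sin(t)*cos(t) + 6*cos(t)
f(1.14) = 3.58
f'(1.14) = 2.16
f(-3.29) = -2.02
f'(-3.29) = -7.14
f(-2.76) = -4.33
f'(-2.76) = -0.57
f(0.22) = -1.49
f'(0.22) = 7.43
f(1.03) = 3.30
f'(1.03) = 2.96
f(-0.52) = -4.26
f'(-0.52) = -1.68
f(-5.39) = 2.82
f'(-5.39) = 4.08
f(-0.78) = -3.36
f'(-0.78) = -4.95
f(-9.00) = -4.34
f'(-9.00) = 0.15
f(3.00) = -2.06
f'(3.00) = -7.10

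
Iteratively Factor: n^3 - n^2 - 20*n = (n + 4)*(n^2 - 5*n) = n*(n + 4)*(n - 5)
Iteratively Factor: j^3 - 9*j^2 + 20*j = (j - 5)*(j^2 - 4*j) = (j - 5)*(j - 4)*(j)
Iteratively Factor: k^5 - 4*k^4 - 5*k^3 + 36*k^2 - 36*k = (k)*(k^4 - 4*k^3 - 5*k^2 + 36*k - 36) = k*(k + 3)*(k^3 - 7*k^2 + 16*k - 12) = k*(k - 3)*(k + 3)*(k^2 - 4*k + 4) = k*(k - 3)*(k - 2)*(k + 3)*(k - 2)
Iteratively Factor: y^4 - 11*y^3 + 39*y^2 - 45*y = (y)*(y^3 - 11*y^2 + 39*y - 45) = y*(y - 3)*(y^2 - 8*y + 15) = y*(y - 5)*(y - 3)*(y - 3)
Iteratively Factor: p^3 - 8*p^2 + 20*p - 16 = (p - 2)*(p^2 - 6*p + 8) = (p - 4)*(p - 2)*(p - 2)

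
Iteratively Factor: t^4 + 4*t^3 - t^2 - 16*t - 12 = (t + 3)*(t^3 + t^2 - 4*t - 4) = (t + 1)*(t + 3)*(t^2 - 4) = (t - 2)*(t + 1)*(t + 3)*(t + 2)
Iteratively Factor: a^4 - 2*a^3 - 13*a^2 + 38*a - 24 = (a - 2)*(a^3 - 13*a + 12) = (a - 3)*(a - 2)*(a^2 + 3*a - 4) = (a - 3)*(a - 2)*(a - 1)*(a + 4)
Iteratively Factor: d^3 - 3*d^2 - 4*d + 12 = (d + 2)*(d^2 - 5*d + 6) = (d - 3)*(d + 2)*(d - 2)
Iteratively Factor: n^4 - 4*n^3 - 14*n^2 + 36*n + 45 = (n - 5)*(n^3 + n^2 - 9*n - 9) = (n - 5)*(n - 3)*(n^2 + 4*n + 3) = (n - 5)*(n - 3)*(n + 3)*(n + 1)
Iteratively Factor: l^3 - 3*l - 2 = (l + 1)*(l^2 - l - 2) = (l - 2)*(l + 1)*(l + 1)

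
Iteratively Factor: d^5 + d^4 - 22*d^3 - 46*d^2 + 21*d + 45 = (d - 1)*(d^4 + 2*d^3 - 20*d^2 - 66*d - 45) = (d - 5)*(d - 1)*(d^3 + 7*d^2 + 15*d + 9) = (d - 5)*(d - 1)*(d + 3)*(d^2 + 4*d + 3) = (d - 5)*(d - 1)*(d + 1)*(d + 3)*(d + 3)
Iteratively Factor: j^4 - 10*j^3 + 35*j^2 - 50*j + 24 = (j - 1)*(j^3 - 9*j^2 + 26*j - 24) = (j - 2)*(j - 1)*(j^2 - 7*j + 12) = (j - 4)*(j - 2)*(j - 1)*(j - 3)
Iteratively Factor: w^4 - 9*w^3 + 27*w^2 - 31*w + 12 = (w - 1)*(w^3 - 8*w^2 + 19*w - 12) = (w - 3)*(w - 1)*(w^2 - 5*w + 4) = (w - 4)*(w - 3)*(w - 1)*(w - 1)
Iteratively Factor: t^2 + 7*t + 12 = (t + 4)*(t + 3)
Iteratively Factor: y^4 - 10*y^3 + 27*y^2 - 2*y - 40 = (y - 2)*(y^3 - 8*y^2 + 11*y + 20) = (y - 4)*(y - 2)*(y^2 - 4*y - 5) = (y - 5)*(y - 4)*(y - 2)*(y + 1)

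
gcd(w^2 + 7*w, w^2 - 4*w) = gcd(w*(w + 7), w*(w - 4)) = w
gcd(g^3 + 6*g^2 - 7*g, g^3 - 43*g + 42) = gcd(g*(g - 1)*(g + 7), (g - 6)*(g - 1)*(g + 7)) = g^2 + 6*g - 7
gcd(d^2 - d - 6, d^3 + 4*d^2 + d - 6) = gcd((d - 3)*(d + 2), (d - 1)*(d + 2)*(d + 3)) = d + 2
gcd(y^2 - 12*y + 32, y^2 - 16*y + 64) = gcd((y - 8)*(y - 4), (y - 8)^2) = y - 8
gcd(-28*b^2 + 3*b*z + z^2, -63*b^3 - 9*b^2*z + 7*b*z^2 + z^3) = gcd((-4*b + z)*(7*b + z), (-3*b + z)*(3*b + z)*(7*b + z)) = 7*b + z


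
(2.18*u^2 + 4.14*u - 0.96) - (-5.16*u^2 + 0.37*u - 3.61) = 7.34*u^2 + 3.77*u + 2.65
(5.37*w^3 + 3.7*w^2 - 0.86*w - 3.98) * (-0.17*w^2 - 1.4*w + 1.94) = -0.9129*w^5 - 8.147*w^4 + 5.384*w^3 + 9.0586*w^2 + 3.9036*w - 7.7212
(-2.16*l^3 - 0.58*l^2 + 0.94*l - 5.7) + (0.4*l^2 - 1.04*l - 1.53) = -2.16*l^3 - 0.18*l^2 - 0.1*l - 7.23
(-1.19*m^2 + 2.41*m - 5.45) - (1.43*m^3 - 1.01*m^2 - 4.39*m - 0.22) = -1.43*m^3 - 0.18*m^2 + 6.8*m - 5.23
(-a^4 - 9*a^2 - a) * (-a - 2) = a^5 + 2*a^4 + 9*a^3 + 19*a^2 + 2*a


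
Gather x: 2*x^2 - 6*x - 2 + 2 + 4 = 2*x^2 - 6*x + 4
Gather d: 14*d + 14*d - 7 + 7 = 28*d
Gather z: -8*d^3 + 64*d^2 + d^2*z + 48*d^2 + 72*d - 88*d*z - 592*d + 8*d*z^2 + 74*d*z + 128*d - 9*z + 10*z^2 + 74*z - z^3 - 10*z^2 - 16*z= -8*d^3 + 112*d^2 + 8*d*z^2 - 392*d - z^3 + z*(d^2 - 14*d + 49)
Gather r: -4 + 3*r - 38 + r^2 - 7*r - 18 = r^2 - 4*r - 60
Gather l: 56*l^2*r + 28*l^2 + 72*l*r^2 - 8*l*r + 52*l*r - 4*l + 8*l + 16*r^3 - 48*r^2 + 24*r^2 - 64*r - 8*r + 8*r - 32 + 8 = l^2*(56*r + 28) + l*(72*r^2 + 44*r + 4) + 16*r^3 - 24*r^2 - 64*r - 24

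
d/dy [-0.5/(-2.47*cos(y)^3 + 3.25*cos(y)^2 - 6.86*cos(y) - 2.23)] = (3.705*cos(y)^2 - 3.25*cos(y) + 3.43)*sin(y)/(2.47*cos(y)^3 - 3.25*cos(y)^2 + 6.86*cos(y) + 2.23)^2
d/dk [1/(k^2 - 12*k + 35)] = 2*(6 - k)/(k^2 - 12*k + 35)^2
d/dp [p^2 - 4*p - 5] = 2*p - 4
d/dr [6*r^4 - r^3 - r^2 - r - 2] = 24*r^3 - 3*r^2 - 2*r - 1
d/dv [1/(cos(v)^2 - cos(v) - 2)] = (2*cos(v) - 1)*sin(v)/(sin(v)^2 + cos(v) + 1)^2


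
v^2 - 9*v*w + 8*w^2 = (v - 8*w)*(v - w)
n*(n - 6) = n^2 - 6*n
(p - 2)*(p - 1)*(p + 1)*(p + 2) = p^4 - 5*p^2 + 4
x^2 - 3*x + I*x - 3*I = (x - 3)*(x + I)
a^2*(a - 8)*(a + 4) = a^4 - 4*a^3 - 32*a^2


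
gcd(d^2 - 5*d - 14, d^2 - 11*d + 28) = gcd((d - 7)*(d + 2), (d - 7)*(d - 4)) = d - 7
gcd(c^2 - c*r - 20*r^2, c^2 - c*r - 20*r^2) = -c^2 + c*r + 20*r^2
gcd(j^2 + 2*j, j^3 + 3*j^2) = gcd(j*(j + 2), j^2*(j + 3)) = j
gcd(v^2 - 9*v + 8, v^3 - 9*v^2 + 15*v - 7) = v - 1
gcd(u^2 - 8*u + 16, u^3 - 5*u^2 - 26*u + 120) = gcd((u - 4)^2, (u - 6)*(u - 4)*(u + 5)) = u - 4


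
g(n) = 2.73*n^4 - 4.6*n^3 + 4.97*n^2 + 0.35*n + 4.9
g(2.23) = 46.90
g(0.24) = 5.22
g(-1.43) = 39.43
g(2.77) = 106.96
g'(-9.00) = -9167.59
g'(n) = 10.92*n^3 - 13.8*n^2 + 9.94*n + 0.35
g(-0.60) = 7.83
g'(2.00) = 52.39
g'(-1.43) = -74.02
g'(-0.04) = -0.07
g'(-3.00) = -448.51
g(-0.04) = 4.89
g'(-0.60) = -12.94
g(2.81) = 113.27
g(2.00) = 32.36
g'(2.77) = 154.09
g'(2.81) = 161.61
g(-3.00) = 393.91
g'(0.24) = 2.09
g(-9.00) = 21669.25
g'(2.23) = 74.99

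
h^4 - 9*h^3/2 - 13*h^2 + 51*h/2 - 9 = (h - 6)*(h - 1)*(h - 1/2)*(h + 3)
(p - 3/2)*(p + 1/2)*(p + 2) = p^3 + p^2 - 11*p/4 - 3/2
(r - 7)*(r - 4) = r^2 - 11*r + 28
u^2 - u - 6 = (u - 3)*(u + 2)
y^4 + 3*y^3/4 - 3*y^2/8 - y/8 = y*(y - 1/2)*(y + 1/4)*(y + 1)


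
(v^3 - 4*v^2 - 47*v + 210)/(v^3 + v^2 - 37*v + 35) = (v - 6)/(v - 1)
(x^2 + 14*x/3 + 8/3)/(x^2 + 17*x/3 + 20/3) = (3*x + 2)/(3*x + 5)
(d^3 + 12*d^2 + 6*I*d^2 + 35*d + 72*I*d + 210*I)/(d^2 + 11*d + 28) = (d^2 + d*(5 + 6*I) + 30*I)/(d + 4)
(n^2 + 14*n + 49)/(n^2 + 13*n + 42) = (n + 7)/(n + 6)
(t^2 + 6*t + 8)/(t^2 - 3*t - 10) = (t + 4)/(t - 5)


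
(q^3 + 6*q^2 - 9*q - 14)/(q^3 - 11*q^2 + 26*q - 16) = (q^2 + 8*q + 7)/(q^2 - 9*q + 8)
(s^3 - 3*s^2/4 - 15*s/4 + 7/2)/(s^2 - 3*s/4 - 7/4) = (s^2 + s - 2)/(s + 1)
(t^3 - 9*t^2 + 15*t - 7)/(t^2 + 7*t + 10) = (t^3 - 9*t^2 + 15*t - 7)/(t^2 + 7*t + 10)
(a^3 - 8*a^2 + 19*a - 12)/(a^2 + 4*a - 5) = (a^2 - 7*a + 12)/(a + 5)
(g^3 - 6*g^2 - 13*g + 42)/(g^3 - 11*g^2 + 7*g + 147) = (g - 2)/(g - 7)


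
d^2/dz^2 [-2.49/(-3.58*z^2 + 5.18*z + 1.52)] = (63.825672*z^2 - 92.351112*z - 2.49*(7.16*z - 5.18)*(14.32*z - 10.36) - 27.099168)/(-3.58*z^2 + 5.18*z + 1.52)^3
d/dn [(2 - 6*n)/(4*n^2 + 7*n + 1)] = 4*(6*n^2 - 4*n - 5)/(16*n^4 + 56*n^3 + 57*n^2 + 14*n + 1)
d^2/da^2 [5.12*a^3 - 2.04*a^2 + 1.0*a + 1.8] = 30.72*a - 4.08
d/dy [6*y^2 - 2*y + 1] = 12*y - 2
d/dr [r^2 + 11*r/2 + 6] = 2*r + 11/2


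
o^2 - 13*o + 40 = (o - 8)*(o - 5)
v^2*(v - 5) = v^3 - 5*v^2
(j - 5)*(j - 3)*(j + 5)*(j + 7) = j^4 + 4*j^3 - 46*j^2 - 100*j + 525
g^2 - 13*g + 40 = (g - 8)*(g - 5)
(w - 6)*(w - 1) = w^2 - 7*w + 6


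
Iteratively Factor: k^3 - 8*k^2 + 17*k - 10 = (k - 2)*(k^2 - 6*k + 5) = (k - 5)*(k - 2)*(k - 1)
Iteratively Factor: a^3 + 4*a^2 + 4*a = (a + 2)*(a^2 + 2*a) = a*(a + 2)*(a + 2)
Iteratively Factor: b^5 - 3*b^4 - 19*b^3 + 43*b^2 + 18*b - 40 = (b - 1)*(b^4 - 2*b^3 - 21*b^2 + 22*b + 40) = (b - 5)*(b - 1)*(b^3 + 3*b^2 - 6*b - 8) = (b - 5)*(b - 1)*(b + 4)*(b^2 - b - 2) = (b - 5)*(b - 2)*(b - 1)*(b + 4)*(b + 1)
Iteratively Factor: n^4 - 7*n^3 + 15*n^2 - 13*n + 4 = (n - 1)*(n^3 - 6*n^2 + 9*n - 4) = (n - 1)^2*(n^2 - 5*n + 4) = (n - 4)*(n - 1)^2*(n - 1)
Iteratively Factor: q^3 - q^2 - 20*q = (q + 4)*(q^2 - 5*q) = q*(q + 4)*(q - 5)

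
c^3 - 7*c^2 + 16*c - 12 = (c - 3)*(c - 2)^2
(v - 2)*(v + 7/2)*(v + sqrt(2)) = v^3 + sqrt(2)*v^2 + 3*v^2/2 - 7*v + 3*sqrt(2)*v/2 - 7*sqrt(2)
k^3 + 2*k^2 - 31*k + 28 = (k - 4)*(k - 1)*(k + 7)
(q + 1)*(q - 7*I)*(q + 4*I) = q^3 + q^2 - 3*I*q^2 + 28*q - 3*I*q + 28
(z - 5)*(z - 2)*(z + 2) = z^3 - 5*z^2 - 4*z + 20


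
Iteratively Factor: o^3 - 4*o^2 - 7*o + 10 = (o - 5)*(o^2 + o - 2) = (o - 5)*(o + 2)*(o - 1)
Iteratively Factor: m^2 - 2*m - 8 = (m + 2)*(m - 4)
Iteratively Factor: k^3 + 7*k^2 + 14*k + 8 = (k + 4)*(k^2 + 3*k + 2) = (k + 2)*(k + 4)*(k + 1)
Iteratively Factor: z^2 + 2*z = (z + 2)*(z)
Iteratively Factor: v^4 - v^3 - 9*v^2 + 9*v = (v)*(v^3 - v^2 - 9*v + 9) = v*(v - 1)*(v^2 - 9) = v*(v - 3)*(v - 1)*(v + 3)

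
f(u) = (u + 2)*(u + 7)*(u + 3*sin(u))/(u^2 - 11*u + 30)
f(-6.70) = 0.08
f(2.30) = 18.16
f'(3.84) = 43.91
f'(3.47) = 21.92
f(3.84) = 48.28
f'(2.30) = 13.81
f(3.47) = 37.02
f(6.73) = 761.78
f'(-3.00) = 0.01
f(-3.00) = 0.19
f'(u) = (11 - 2*u)*(u + 2)*(u + 7)*(u + 3*sin(u))/(u^2 - 11*u + 30)^2 + (u + 2)*(u + 7)*(3*cos(u) + 1)/(u^2 - 11*u + 30) + (u + 2)*(u + 3*sin(u))/(u^2 - 11*u + 30) + (u + 7)*(u + 3*sin(u))/(u^2 - 11*u + 30)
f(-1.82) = -0.08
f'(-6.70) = 0.21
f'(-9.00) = 0.23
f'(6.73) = -989.44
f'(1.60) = 10.60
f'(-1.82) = -0.49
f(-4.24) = 0.10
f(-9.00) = -0.68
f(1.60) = 9.52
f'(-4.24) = 0.04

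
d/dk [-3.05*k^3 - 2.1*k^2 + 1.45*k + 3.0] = -9.15*k^2 - 4.2*k + 1.45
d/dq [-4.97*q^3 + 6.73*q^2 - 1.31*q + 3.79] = -14.91*q^2 + 13.46*q - 1.31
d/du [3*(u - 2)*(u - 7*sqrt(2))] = 6*u - 21*sqrt(2) - 6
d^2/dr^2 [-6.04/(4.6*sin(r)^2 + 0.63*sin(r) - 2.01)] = (511.2256*sin(r)^4 + 52.51176*sin(r)^3 - 541.057764*sin(r)^2 - 97.375068*sin(r) - 116.486232)/(4.6*sin(r)^2 + 0.63*sin(r) - 2.01)^3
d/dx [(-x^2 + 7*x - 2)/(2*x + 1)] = (-2*x^2 - 2*x + 11)/(4*x^2 + 4*x + 1)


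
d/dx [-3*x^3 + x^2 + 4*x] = -9*x^2 + 2*x + 4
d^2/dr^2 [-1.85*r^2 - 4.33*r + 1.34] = -3.70000000000000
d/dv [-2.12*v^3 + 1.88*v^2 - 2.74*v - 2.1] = -6.36*v^2 + 3.76*v - 2.74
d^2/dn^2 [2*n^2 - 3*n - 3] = 4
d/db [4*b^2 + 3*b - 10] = 8*b + 3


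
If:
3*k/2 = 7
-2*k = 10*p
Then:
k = 14/3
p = -14/15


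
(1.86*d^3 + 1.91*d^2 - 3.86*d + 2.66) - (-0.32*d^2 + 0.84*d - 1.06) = 1.86*d^3 + 2.23*d^2 - 4.7*d + 3.72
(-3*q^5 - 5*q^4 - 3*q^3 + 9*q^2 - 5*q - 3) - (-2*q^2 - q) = -3*q^5 - 5*q^4 - 3*q^3 + 11*q^2 - 4*q - 3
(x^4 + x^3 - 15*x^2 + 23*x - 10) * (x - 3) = x^5 - 2*x^4 - 18*x^3 + 68*x^2 - 79*x + 30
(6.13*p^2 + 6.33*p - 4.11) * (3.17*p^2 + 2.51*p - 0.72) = 19.4321*p^4 + 35.4524*p^3 - 1.554*p^2 - 14.8737*p + 2.9592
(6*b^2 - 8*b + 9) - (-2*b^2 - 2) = 8*b^2 - 8*b + 11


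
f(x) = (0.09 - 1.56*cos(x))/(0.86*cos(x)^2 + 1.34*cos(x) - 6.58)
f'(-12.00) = -0.25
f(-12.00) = 0.25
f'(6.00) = 0.15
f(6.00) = 0.31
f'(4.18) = 0.18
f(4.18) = -0.13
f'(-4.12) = -0.18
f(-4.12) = -0.14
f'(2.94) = -0.05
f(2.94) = -0.23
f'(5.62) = 0.27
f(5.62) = 0.23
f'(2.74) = -0.09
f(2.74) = -0.22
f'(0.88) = -0.28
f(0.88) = 0.17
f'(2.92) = -0.05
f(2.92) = -0.23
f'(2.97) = -0.04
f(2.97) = -0.23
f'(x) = (0.09 - 1.56*cos(x))*(1.72*sin(x)*cos(x) + 1.34*sin(x))/(0.86*cos(x)^2 + 1.34*cos(x) - 6.58)^2 + 1.56*sin(x)/(0.86*cos(x)^2 + 1.34*cos(x) - 6.58)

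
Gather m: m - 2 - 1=m - 3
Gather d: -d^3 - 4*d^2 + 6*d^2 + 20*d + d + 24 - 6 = -d^3 + 2*d^2 + 21*d + 18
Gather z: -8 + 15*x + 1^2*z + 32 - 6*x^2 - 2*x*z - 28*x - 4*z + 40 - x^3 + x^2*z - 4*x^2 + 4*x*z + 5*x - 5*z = -x^3 - 10*x^2 - 8*x + z*(x^2 + 2*x - 8) + 64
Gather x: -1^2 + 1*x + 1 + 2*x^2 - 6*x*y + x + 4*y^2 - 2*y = 2*x^2 + x*(2 - 6*y) + 4*y^2 - 2*y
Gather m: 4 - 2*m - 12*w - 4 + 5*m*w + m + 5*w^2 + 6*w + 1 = m*(5*w - 1) + 5*w^2 - 6*w + 1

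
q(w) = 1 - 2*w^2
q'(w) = -4*w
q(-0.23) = 0.89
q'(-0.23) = 0.92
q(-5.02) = -49.40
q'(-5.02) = 20.08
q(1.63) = -4.31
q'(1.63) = -6.52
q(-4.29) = -35.81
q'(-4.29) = 17.16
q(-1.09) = -1.38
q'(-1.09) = 4.36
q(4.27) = -35.47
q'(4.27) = -17.08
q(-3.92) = -29.73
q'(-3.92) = 15.68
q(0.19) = 0.93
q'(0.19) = -0.76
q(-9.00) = -161.00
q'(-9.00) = 36.00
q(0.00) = 1.00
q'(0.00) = 0.00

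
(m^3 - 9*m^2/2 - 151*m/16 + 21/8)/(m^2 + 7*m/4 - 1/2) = (4*m^2 - 17*m - 42)/(4*(m + 2))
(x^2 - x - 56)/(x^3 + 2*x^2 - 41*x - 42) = (x - 8)/(x^2 - 5*x - 6)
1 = 1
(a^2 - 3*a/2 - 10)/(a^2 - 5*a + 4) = (a + 5/2)/(a - 1)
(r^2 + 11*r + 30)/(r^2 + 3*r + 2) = (r^2 + 11*r + 30)/(r^2 + 3*r + 2)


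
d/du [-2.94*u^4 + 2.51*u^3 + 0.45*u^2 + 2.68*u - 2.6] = -11.76*u^3 + 7.53*u^2 + 0.9*u + 2.68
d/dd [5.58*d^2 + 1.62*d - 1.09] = 11.16*d + 1.62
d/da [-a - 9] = -1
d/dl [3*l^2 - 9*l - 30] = 6*l - 9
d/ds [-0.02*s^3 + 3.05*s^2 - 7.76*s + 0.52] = -0.06*s^2 + 6.1*s - 7.76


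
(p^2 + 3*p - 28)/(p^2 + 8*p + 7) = (p - 4)/(p + 1)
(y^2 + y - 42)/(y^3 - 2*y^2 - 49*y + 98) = (y - 6)/(y^2 - 9*y + 14)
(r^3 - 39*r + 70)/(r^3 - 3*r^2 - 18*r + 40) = (r + 7)/(r + 4)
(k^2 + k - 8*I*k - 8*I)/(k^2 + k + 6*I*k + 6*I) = (k - 8*I)/(k + 6*I)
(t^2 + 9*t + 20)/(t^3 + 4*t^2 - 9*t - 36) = (t + 5)/(t^2 - 9)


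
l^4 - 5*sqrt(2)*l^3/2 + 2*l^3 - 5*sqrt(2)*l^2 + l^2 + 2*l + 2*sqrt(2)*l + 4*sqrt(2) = (l + 2)*(l - 2*sqrt(2))*(l - sqrt(2))*(l + sqrt(2)/2)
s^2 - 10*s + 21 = (s - 7)*(s - 3)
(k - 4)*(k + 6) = k^2 + 2*k - 24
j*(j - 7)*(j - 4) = j^3 - 11*j^2 + 28*j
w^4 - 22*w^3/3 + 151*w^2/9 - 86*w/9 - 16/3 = (w - 3)*(w - 8/3)*(w - 2)*(w + 1/3)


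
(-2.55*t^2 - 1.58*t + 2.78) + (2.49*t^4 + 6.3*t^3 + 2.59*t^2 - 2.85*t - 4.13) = 2.49*t^4 + 6.3*t^3 + 0.04*t^2 - 4.43*t - 1.35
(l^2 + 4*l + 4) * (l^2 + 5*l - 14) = l^4 + 9*l^3 + 10*l^2 - 36*l - 56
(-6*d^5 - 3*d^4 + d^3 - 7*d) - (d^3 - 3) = -6*d^5 - 3*d^4 - 7*d + 3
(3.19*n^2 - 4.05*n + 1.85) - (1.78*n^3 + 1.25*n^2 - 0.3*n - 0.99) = -1.78*n^3 + 1.94*n^2 - 3.75*n + 2.84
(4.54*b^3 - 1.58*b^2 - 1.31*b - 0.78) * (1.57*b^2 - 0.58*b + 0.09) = 7.1278*b^5 - 5.1138*b^4 - 0.7317*b^3 - 0.607*b^2 + 0.3345*b - 0.0702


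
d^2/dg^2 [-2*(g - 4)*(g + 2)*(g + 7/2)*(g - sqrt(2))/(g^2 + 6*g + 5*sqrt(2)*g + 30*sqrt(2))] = 4*(-g^6 - 15*sqrt(2)*g^5 - 18*g^5 - 270*sqrt(2)*g^4 - 258*g^4 - 2546*g^3 - 1498*sqrt(2)*g^3 - 11340*g^2 - 1344*sqrt(2)*g^2 - 6240*g + 2376*sqrt(2)*g - 248*sqrt(2) + 22320)/(g^6 + 18*g^5 + 15*sqrt(2)*g^5 + 258*g^4 + 270*sqrt(2)*g^4 + 1870*sqrt(2)*g^3 + 2916*g^3 + 7740*sqrt(2)*g^2 + 16200*g^2 + 32400*g + 27000*sqrt(2)*g + 54000*sqrt(2))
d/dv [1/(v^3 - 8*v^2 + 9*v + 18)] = (-3*v^2 + 16*v - 9)/(v^3 - 8*v^2 + 9*v + 18)^2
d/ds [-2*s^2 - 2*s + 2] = -4*s - 2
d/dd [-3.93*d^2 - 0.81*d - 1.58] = -7.86*d - 0.81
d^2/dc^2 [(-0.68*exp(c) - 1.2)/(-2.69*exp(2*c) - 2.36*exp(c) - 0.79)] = (4.920548*exp(4*c) + 30.416368*exp(3*c) + 14.183832*exp(2*c) - 4.784752*exp(c) - 1.812892)*exp(c)/(19.465109*exp(6*c) + 51.231588*exp(5*c) + 62.096229*exp(4*c) + 43.235672*exp(3*c) + 18.236439*exp(2*c) + 4.418628*exp(c) + 0.493039)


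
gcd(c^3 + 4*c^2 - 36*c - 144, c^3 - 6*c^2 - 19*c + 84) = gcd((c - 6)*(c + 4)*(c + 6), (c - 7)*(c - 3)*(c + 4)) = c + 4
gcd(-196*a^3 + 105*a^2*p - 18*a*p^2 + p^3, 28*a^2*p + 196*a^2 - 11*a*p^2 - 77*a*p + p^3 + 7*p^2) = 28*a^2 - 11*a*p + p^2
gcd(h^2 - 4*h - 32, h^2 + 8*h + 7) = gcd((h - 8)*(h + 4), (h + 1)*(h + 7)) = 1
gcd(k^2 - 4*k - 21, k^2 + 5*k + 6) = k + 3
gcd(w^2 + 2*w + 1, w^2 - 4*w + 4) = 1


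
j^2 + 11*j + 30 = (j + 5)*(j + 6)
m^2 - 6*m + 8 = (m - 4)*(m - 2)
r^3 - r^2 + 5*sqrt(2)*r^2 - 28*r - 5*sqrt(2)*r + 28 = (r - 1)*(r - 2*sqrt(2))*(r + 7*sqrt(2))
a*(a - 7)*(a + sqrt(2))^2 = a^4 - 7*a^3 + 2*sqrt(2)*a^3 - 14*sqrt(2)*a^2 + 2*a^2 - 14*a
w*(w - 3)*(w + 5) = w^3 + 2*w^2 - 15*w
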